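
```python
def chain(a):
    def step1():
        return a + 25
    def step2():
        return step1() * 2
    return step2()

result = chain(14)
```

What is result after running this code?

Step 1: chain(14) captures a = 14.
Step 2: step2() calls step1() which returns 14 + 25 = 39.
Step 3: step2() returns 39 * 2 = 78

The answer is 78.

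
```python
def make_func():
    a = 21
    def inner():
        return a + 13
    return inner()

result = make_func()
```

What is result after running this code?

Step 1: make_func() defines a = 21.
Step 2: inner() reads a = 21 from enclosing scope, returns 21 + 13 = 34.
Step 3: result = 34

The answer is 34.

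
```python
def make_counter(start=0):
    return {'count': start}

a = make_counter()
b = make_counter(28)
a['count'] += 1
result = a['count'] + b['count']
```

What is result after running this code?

Step 1: make_counter() returns a new dict each call (immutable default 0).
Step 2: a = {'count': 0}, b = {'count': 28}.
Step 3: a['count'] += 1 = 1. result = 1 + 28 = 29

The answer is 29.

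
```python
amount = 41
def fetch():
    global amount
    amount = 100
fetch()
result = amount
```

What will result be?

Step 1: amount = 41 globally.
Step 2: fetch() declares global amount and sets it to 100.
Step 3: After fetch(), global amount = 100. result = 100

The answer is 100.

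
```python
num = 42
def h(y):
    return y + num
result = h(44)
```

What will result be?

Step 1: num = 42 is defined globally.
Step 2: h(44) uses parameter y = 44 and looks up num from global scope = 42.
Step 3: result = 44 + 42 = 86

The answer is 86.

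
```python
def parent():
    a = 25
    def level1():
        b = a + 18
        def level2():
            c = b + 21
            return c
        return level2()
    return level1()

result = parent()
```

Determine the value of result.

Step 1: a = 25. b = a + 18 = 43.
Step 2: c = b + 21 = 43 + 21 = 64.
Step 3: result = 64

The answer is 64.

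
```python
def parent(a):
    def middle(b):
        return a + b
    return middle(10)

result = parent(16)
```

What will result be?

Step 1: parent(16) passes a = 16.
Step 2: middle(10) has b = 10, reads a = 16 from enclosing.
Step 3: result = 16 + 10 = 26

The answer is 26.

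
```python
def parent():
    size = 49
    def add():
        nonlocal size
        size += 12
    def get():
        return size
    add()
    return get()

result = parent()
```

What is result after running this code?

Step 1: size = 49. add() modifies it via nonlocal, get() reads it.
Step 2: add() makes size = 49 + 12 = 61.
Step 3: get() returns 61. result = 61

The answer is 61.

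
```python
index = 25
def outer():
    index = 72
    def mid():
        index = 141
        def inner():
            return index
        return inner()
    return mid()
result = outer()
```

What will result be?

Step 1: Three levels of shadowing: global 25, outer 72, mid 141.
Step 2: inner() finds index = 141 in enclosing mid() scope.
Step 3: result = 141

The answer is 141.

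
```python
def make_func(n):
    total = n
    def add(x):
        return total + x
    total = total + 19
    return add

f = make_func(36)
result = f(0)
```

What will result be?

Step 1: make_func(36) sets total = 36, then total = 36 + 19 = 55.
Step 2: Closures capture by reference, so add sees total = 55.
Step 3: f(0) returns 55 + 0 = 55

The answer is 55.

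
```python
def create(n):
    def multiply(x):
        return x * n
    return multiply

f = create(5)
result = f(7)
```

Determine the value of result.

Step 1: create(5) returns multiply closure with n = 5.
Step 2: f(7) computes 7 * 5 = 35.
Step 3: result = 35

The answer is 35.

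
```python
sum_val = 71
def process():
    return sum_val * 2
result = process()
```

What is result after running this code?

Step 1: sum_val = 71 is defined globally.
Step 2: process() looks up sum_val from global scope = 71, then computes 71 * 2 = 142.
Step 3: result = 142

The answer is 142.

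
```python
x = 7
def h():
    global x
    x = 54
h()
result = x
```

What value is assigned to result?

Step 1: x = 7 globally.
Step 2: h() declares global x and sets it to 54.
Step 3: After h(), global x = 54. result = 54

The answer is 54.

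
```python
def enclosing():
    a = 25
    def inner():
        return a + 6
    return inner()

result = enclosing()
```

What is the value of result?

Step 1: enclosing() defines a = 25.
Step 2: inner() reads a = 25 from enclosing scope, returns 25 + 6 = 31.
Step 3: result = 31

The answer is 31.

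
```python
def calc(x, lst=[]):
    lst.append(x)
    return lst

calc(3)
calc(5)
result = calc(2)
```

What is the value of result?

Step 1: Mutable default argument gotcha! The list [] is created once.
Step 2: Each call appends to the SAME list: [3], [3, 5], [3, 5, 2].
Step 3: result = [3, 5, 2]

The answer is [3, 5, 2].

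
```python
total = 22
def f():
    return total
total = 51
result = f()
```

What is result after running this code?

Step 1: total is first set to 22, then reassigned to 51.
Step 2: f() is called after the reassignment, so it looks up the current global total = 51.
Step 3: result = 51

The answer is 51.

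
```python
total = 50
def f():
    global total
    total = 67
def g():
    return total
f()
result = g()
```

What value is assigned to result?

Step 1: total = 50.
Step 2: f() sets global total = 67.
Step 3: g() reads global total = 67. result = 67

The answer is 67.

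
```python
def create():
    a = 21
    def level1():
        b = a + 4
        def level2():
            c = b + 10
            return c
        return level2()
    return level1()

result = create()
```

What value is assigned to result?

Step 1: a = 21. b = a + 4 = 25.
Step 2: c = b + 10 = 25 + 10 = 35.
Step 3: result = 35

The answer is 35.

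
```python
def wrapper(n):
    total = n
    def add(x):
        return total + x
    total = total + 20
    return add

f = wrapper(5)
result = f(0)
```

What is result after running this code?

Step 1: wrapper(5) sets total = 5, then total = 5 + 20 = 25.
Step 2: Closures capture by reference, so add sees total = 25.
Step 3: f(0) returns 25 + 0 = 25

The answer is 25.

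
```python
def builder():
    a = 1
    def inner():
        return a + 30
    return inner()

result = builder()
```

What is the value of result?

Step 1: builder() defines a = 1.
Step 2: inner() reads a = 1 from enclosing scope, returns 1 + 30 = 31.
Step 3: result = 31

The answer is 31.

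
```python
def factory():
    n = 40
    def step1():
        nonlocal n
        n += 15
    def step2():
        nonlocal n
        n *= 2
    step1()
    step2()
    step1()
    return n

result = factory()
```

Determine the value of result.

Step 1: n = 40.
Step 2: step1(): n = 40 + 15 = 55.
Step 3: step2(): n = 55 * 2 = 110.
Step 4: step1(): n = 110 + 15 = 125. result = 125

The answer is 125.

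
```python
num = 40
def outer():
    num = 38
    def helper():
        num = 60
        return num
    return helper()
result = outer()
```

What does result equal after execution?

Step 1: Three scopes define num: global (40), outer (38), helper (60).
Step 2: helper() has its own local num = 60, which shadows both enclosing and global.
Step 3: result = 60 (local wins in LEGB)

The answer is 60.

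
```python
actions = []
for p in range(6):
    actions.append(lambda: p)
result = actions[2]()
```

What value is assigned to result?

Step 1: The loop creates 6 lambdas, all referencing the same variable p.
Step 2: After the loop, p = 5 (final value).
Step 3: actions[2]() looks up p at call time and finds 5. This is the late binding gotcha. result = 5

The answer is 5.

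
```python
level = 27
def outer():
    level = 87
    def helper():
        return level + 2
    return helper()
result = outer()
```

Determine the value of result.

Step 1: outer() shadows global level with level = 87.
Step 2: helper() finds level = 87 in enclosing scope, computes 87 + 2 = 89.
Step 3: result = 89

The answer is 89.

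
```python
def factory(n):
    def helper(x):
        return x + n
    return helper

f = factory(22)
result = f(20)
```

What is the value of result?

Step 1: factory(22) creates a closure that captures n = 22.
Step 2: f(20) calls the closure with x = 20, returning 20 + 22 = 42.
Step 3: result = 42

The answer is 42.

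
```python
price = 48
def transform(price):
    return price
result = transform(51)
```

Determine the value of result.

Step 1: Global price = 48.
Step 2: transform(51) takes parameter price = 51, which shadows the global.
Step 3: result = 51

The answer is 51.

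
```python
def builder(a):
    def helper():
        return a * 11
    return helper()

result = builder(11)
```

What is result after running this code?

Step 1: builder(11) binds parameter a = 11.
Step 2: helper() accesses a = 11 from enclosing scope.
Step 3: result = 11 * 11 = 121

The answer is 121.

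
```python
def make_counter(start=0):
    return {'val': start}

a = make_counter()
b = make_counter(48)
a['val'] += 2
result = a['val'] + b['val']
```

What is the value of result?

Step 1: make_counter() returns a new dict each call (immutable default 0).
Step 2: a = {'val': 0}, b = {'val': 48}.
Step 3: a['val'] += 2 = 2. result = 2 + 48 = 50

The answer is 50.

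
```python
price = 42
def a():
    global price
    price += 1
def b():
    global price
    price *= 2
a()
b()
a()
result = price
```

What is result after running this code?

Step 1: price = 42.
Step 2: a(): price = 42 + 1 = 43.
Step 3: b(): price = 43 * 2 = 86.
Step 4: a(): price = 86 + 1 = 87

The answer is 87.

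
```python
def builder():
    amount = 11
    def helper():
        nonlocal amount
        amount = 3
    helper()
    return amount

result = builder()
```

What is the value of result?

Step 1: builder() sets amount = 11.
Step 2: helper() uses nonlocal to reassign amount = 3.
Step 3: result = 3

The answer is 3.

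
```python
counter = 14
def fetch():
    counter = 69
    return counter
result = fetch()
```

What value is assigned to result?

Step 1: Global counter = 14.
Step 2: fetch() creates local counter = 69, shadowing the global.
Step 3: Returns local counter = 69. result = 69

The answer is 69.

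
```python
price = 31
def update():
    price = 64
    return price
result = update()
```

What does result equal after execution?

Step 1: Global price = 31.
Step 2: update() creates local price = 64, shadowing the global.
Step 3: Returns local price = 64. result = 64

The answer is 64.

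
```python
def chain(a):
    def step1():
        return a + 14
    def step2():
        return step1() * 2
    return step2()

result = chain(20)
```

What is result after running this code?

Step 1: chain(20) captures a = 20.
Step 2: step2() calls step1() which returns 20 + 14 = 34.
Step 3: step2() returns 34 * 2 = 68

The answer is 68.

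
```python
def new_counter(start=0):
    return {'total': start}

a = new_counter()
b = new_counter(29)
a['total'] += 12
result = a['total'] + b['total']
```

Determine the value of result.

Step 1: new_counter() returns a new dict each call (immutable default 0).
Step 2: a = {'total': 0}, b = {'total': 29}.
Step 3: a['total'] += 12 = 12. result = 12 + 29 = 41

The answer is 41.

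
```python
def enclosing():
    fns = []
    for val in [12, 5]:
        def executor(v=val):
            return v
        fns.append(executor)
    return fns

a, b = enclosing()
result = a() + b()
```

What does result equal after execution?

Step 1: Default argument v=val captures val at each iteration.
Step 2: a() returns 12 (captured at first iteration), b() returns 5 (captured at second).
Step 3: result = 12 + 5 = 17

The answer is 17.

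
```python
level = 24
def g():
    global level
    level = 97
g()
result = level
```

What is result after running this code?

Step 1: level = 24 globally.
Step 2: g() declares global level and sets it to 97.
Step 3: After g(), global level = 97. result = 97

The answer is 97.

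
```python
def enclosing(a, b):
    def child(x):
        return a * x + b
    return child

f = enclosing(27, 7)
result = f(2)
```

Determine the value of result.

Step 1: enclosing(27, 7) captures a = 27, b = 7.
Step 2: f(2) computes 27 * 2 + 7 = 61.
Step 3: result = 61

The answer is 61.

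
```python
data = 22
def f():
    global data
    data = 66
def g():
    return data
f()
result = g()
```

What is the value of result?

Step 1: data = 22.
Step 2: f() sets global data = 66.
Step 3: g() reads global data = 66. result = 66

The answer is 66.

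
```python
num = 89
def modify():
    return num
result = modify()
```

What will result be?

Step 1: num = 89 is defined in the global scope.
Step 2: modify() looks up num. No local num exists, so Python checks the global scope via LEGB rule and finds num = 89.
Step 3: result = 89

The answer is 89.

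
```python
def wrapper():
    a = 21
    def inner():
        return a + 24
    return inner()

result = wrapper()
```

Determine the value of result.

Step 1: wrapper() defines a = 21.
Step 2: inner() reads a = 21 from enclosing scope, returns 21 + 24 = 45.
Step 3: result = 45

The answer is 45.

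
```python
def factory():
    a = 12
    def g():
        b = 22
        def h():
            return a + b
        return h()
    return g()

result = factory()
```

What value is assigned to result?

Step 1: factory() defines a = 12. g() defines b = 22.
Step 2: h() accesses both from enclosing scopes: a = 12, b = 22.
Step 3: result = 12 + 22 = 34

The answer is 34.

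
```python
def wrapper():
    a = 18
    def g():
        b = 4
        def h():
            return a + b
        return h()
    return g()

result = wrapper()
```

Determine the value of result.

Step 1: wrapper() defines a = 18. g() defines b = 4.
Step 2: h() accesses both from enclosing scopes: a = 18, b = 4.
Step 3: result = 18 + 4 = 22

The answer is 22.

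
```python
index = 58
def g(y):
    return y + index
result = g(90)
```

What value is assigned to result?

Step 1: index = 58 is defined globally.
Step 2: g(90) uses parameter y = 90 and looks up index from global scope = 58.
Step 3: result = 90 + 58 = 148

The answer is 148.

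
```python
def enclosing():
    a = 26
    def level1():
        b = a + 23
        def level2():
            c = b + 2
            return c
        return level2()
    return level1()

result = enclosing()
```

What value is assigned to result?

Step 1: a = 26. b = a + 23 = 49.
Step 2: c = b + 2 = 49 + 2 = 51.
Step 3: result = 51

The answer is 51.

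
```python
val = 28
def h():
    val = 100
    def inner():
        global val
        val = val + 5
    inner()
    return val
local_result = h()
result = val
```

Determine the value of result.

Step 1: Global val = 28. h() creates local val = 100.
Step 2: inner() declares global val and adds 5: global val = 28 + 5 = 33.
Step 3: h() returns its local val = 100 (unaffected by inner).
Step 4: result = global val = 33

The answer is 33.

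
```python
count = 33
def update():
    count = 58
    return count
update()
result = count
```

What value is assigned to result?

Step 1: Global count = 33.
Step 2: update() creates local count = 58 (shadow, not modification).
Step 3: After update() returns, global count is unchanged. result = 33

The answer is 33.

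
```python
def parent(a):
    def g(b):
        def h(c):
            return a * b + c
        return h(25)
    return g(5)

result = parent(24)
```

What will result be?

Step 1: a = 24, b = 5, c = 25.
Step 2: h() computes a * b + c = 24 * 5 + 25 = 145.
Step 3: result = 145

The answer is 145.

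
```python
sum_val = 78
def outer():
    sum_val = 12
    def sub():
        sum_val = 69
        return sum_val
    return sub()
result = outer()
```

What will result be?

Step 1: Three scopes define sum_val: global (78), outer (12), sub (69).
Step 2: sub() has its own local sum_val = 69, which shadows both enclosing and global.
Step 3: result = 69 (local wins in LEGB)

The answer is 69.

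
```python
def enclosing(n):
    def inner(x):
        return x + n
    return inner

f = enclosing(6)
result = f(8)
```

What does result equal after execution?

Step 1: enclosing(6) creates a closure that captures n = 6.
Step 2: f(8) calls the closure with x = 8, returning 8 + 6 = 14.
Step 3: result = 14

The answer is 14.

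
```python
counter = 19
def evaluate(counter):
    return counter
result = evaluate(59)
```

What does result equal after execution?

Step 1: Global counter = 19.
Step 2: evaluate(59) takes parameter counter = 59, which shadows the global.
Step 3: result = 59

The answer is 59.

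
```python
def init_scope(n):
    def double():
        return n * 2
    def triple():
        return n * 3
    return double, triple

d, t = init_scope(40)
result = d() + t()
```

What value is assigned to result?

Step 1: Both closures capture the same n = 40.
Step 2: d() = 40 * 2 = 80, t() = 40 * 3 = 120.
Step 3: result = 80 + 120 = 200

The answer is 200.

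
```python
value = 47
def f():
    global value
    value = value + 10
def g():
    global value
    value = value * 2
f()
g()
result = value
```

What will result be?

Step 1: value = 47.
Step 2: f() adds 10: value = 47 + 10 = 57.
Step 3: g() doubles: value = 57 * 2 = 114.
Step 4: result = 114

The answer is 114.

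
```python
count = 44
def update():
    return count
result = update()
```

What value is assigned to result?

Step 1: count = 44 is defined in the global scope.
Step 2: update() looks up count. No local count exists, so Python checks the global scope via LEGB rule and finds count = 44.
Step 3: result = 44

The answer is 44.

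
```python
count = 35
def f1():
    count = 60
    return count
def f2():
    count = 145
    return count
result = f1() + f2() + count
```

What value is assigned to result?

Step 1: Each function shadows global count with its own local.
Step 2: f1() returns 60, f2() returns 145.
Step 3: Global count = 35 is unchanged. result = 60 + 145 + 35 = 240

The answer is 240.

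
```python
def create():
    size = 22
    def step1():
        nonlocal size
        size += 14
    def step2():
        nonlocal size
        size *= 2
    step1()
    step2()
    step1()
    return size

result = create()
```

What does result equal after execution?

Step 1: size = 22.
Step 2: step1(): size = 22 + 14 = 36.
Step 3: step2(): size = 36 * 2 = 72.
Step 4: step1(): size = 72 + 14 = 86. result = 86

The answer is 86.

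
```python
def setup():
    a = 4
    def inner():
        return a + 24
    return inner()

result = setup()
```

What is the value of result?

Step 1: setup() defines a = 4.
Step 2: inner() reads a = 4 from enclosing scope, returns 4 + 24 = 28.
Step 3: result = 28

The answer is 28.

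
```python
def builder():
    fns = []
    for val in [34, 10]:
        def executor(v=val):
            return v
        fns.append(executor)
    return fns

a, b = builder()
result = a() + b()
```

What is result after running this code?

Step 1: Default argument v=val captures val at each iteration.
Step 2: a() returns 34 (captured at first iteration), b() returns 10 (captured at second).
Step 3: result = 34 + 10 = 44

The answer is 44.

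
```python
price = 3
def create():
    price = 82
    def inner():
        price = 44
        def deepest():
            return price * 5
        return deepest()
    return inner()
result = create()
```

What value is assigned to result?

Step 1: deepest() looks up price through LEGB: not local, finds price = 44 in enclosing inner().
Step 2: Returns 44 * 5 = 220.
Step 3: result = 220

The answer is 220.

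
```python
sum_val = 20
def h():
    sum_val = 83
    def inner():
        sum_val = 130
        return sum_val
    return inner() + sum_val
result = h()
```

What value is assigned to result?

Step 1: h() has local sum_val = 83. inner() has local sum_val = 130.
Step 2: inner() returns its local sum_val = 130.
Step 3: h() returns 130 + its own sum_val (83) = 213

The answer is 213.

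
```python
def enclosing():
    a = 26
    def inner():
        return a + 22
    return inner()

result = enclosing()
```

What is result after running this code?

Step 1: enclosing() defines a = 26.
Step 2: inner() reads a = 26 from enclosing scope, returns 26 + 22 = 48.
Step 3: result = 48

The answer is 48.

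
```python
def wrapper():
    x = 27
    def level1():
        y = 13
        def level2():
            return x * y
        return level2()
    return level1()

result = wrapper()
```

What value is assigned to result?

Step 1: x = 27 in wrapper. y = 13 in level1.
Step 2: level2() reads x = 27 and y = 13 from enclosing scopes.
Step 3: result = 27 * 13 = 351

The answer is 351.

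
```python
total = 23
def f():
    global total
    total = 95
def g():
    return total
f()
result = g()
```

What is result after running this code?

Step 1: total = 23.
Step 2: f() sets global total = 95.
Step 3: g() reads global total = 95. result = 95

The answer is 95.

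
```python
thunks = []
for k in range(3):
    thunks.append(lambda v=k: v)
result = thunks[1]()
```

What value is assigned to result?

Step 1: Default argument v=k captures k's value at each iteration.
Step 2: thunks[1] captured v = 1 when k was 1.
Step 3: result = 1

The answer is 1.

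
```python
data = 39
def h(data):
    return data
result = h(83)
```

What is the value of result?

Step 1: Global data = 39.
Step 2: h(83) takes parameter data = 83, which shadows the global.
Step 3: result = 83

The answer is 83.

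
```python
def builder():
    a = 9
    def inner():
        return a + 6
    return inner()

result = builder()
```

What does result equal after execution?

Step 1: builder() defines a = 9.
Step 2: inner() reads a = 9 from enclosing scope, returns 9 + 6 = 15.
Step 3: result = 15

The answer is 15.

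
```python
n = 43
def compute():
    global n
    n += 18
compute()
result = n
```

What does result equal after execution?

Step 1: n = 43 globally.
Step 2: compute() modifies global n: n += 18 = 61.
Step 3: result = 61

The answer is 61.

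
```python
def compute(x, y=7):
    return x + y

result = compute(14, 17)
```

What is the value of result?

Step 1: compute(14, 17) overrides default y with 17.
Step 2: Returns 14 + 17 = 31.
Step 3: result = 31

The answer is 31.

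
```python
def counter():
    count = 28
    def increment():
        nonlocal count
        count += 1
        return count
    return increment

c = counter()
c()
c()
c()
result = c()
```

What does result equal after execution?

Step 1: counter() creates closure with count = 28.
Step 2: Each c() call increments count via nonlocal. After 4 calls: 28 + 4 = 32.
Step 3: result = 32

The answer is 32.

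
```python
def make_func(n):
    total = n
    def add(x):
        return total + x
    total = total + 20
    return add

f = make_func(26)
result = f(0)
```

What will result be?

Step 1: make_func(26) sets total = 26, then total = 26 + 20 = 46.
Step 2: Closures capture by reference, so add sees total = 46.
Step 3: f(0) returns 46 + 0 = 46

The answer is 46.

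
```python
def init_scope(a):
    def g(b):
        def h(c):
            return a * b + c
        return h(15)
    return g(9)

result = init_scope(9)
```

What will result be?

Step 1: a = 9, b = 9, c = 15.
Step 2: h() computes a * b + c = 9 * 9 + 15 = 96.
Step 3: result = 96

The answer is 96.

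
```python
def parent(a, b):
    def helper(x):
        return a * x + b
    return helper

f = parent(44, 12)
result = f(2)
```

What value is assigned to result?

Step 1: parent(44, 12) captures a = 44, b = 12.
Step 2: f(2) computes 44 * 2 + 12 = 100.
Step 3: result = 100

The answer is 100.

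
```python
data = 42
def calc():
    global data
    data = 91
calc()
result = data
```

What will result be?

Step 1: data = 42 globally.
Step 2: calc() declares global data and sets it to 91.
Step 3: After calc(), global data = 91. result = 91

The answer is 91.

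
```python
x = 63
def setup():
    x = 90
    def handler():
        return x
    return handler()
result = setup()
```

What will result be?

Step 1: x = 63 globally, but setup() defines x = 90 locally.
Step 2: handler() looks up x. Not in local scope, so checks enclosing scope (setup) and finds x = 90.
Step 3: result = 90

The answer is 90.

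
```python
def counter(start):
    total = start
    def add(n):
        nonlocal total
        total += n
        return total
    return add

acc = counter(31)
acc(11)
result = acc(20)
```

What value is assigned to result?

Step 1: counter(31) creates closure with total = 31.
Step 2: First acc(11): total = 31 + 11 = 42.
Step 3: Second acc(20): total = 42 + 20 = 62. result = 62

The answer is 62.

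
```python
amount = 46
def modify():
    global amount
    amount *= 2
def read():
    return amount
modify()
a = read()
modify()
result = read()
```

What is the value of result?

Step 1: amount = 46.
Step 2: First modify(): amount = 46 * 2 = 92.
Step 3: Second modify(): amount = 92 * 2 = 184.
Step 4: read() returns 184

The answer is 184.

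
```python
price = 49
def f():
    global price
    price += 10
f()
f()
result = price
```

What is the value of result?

Step 1: price = 49.
Step 2: First f(): price = 49 + 10 = 59.
Step 3: Second f(): price = 59 + 10 = 69. result = 69

The answer is 69.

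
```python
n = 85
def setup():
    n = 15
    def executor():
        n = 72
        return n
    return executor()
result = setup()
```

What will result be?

Step 1: Three scopes define n: global (85), setup (15), executor (72).
Step 2: executor() has its own local n = 72, which shadows both enclosing and global.
Step 3: result = 72 (local wins in LEGB)

The answer is 72.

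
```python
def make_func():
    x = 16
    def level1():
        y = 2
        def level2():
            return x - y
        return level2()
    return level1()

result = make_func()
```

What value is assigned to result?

Step 1: x = 16 in make_func. y = 2 in level1.
Step 2: level2() reads x = 16 and y = 2 from enclosing scopes.
Step 3: result = 16 - 2 = 14

The answer is 14.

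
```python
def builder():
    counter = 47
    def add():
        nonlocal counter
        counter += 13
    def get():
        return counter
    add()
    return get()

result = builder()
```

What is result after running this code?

Step 1: counter = 47. add() modifies it via nonlocal, get() reads it.
Step 2: add() makes counter = 47 + 13 = 60.
Step 3: get() returns 60. result = 60

The answer is 60.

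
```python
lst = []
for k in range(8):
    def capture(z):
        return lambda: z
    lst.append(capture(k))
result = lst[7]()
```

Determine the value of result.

Step 1: capture(k) creates a new scope capturing z = k at call time.
Step 2: lst[7] = capture(7), so its lambda captures z = 7.
Step 3: result = 7 (closure factory fixes late binding)

The answer is 7.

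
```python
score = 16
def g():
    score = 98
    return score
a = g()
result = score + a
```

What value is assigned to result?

Step 1: Global score = 16. g() returns local score = 98.
Step 2: a = 98. Global score still = 16.
Step 3: result = 16 + 98 = 114

The answer is 114.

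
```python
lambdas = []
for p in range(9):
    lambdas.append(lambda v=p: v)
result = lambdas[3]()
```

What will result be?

Step 1: Default argument v=p captures p's value at each iteration.
Step 2: lambdas[3] captured v = 3 when p was 3.
Step 3: result = 3

The answer is 3.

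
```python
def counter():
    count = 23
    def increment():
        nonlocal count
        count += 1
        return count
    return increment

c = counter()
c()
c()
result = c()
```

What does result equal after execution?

Step 1: counter() creates closure with count = 23.
Step 2: Each c() call increments count via nonlocal. After 3 calls: 23 + 3 = 26.
Step 3: result = 26

The answer is 26.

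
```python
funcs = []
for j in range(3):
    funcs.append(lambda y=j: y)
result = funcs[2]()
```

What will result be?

Step 1: Default argument y=j captures j's value at each iteration.
Step 2: funcs[2] captured y = 2 when j was 2.
Step 3: result = 2

The answer is 2.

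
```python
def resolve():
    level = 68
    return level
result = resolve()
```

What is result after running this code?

Step 1: resolve() defines level = 68 in its local scope.
Step 2: return level finds the local variable level = 68.
Step 3: result = 68

The answer is 68.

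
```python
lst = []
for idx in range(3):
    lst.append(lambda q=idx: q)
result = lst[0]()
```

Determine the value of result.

Step 1: Default argument q=idx captures idx's value at each iteration.
Step 2: lst[0] captured q = 0 when idx was 0.
Step 3: result = 0

The answer is 0.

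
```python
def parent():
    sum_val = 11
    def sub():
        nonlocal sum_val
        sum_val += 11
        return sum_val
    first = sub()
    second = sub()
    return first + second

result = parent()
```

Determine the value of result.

Step 1: sum_val starts at 11.
Step 2: First call: sum_val = 11 + 11 = 22, returns 22.
Step 3: Second call: sum_val = 22 + 11 = 33, returns 33.
Step 4: result = 22 + 33 = 55

The answer is 55.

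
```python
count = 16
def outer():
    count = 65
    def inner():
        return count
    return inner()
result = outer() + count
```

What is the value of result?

Step 1: Global count = 16. outer() shadows with count = 65.
Step 2: inner() returns enclosing count = 65. outer() = 65.
Step 3: result = 65 + global count (16) = 81

The answer is 81.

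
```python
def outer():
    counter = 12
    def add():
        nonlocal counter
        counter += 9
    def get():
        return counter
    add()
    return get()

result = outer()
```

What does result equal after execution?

Step 1: counter = 12. add() modifies it via nonlocal, get() reads it.
Step 2: add() makes counter = 12 + 9 = 21.
Step 3: get() returns 21. result = 21

The answer is 21.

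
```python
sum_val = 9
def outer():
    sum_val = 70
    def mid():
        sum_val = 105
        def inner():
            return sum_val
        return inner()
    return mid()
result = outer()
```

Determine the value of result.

Step 1: Three levels of shadowing: global 9, outer 70, mid 105.
Step 2: inner() finds sum_val = 105 in enclosing mid() scope.
Step 3: result = 105

The answer is 105.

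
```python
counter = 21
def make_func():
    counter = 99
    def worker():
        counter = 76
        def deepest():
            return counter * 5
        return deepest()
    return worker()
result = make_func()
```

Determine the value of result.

Step 1: deepest() looks up counter through LEGB: not local, finds counter = 76 in enclosing worker().
Step 2: Returns 76 * 5 = 380.
Step 3: result = 380

The answer is 380.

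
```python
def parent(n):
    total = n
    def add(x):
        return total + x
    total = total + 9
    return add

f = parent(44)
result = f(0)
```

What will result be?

Step 1: parent(44) sets total = 44, then total = 44 + 9 = 53.
Step 2: Closures capture by reference, so add sees total = 53.
Step 3: f(0) returns 53 + 0 = 53

The answer is 53.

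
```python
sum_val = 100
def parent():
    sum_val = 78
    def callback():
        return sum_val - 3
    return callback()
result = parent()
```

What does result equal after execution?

Step 1: parent() shadows global sum_val with sum_val = 78.
Step 2: callback() finds sum_val = 78 in enclosing scope, computes 78 - 3 = 75.
Step 3: result = 75

The answer is 75.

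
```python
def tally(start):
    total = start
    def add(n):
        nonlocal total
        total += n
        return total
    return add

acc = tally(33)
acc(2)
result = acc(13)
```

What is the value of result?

Step 1: tally(33) creates closure with total = 33.
Step 2: First acc(2): total = 33 + 2 = 35.
Step 3: Second acc(13): total = 35 + 13 = 48. result = 48

The answer is 48.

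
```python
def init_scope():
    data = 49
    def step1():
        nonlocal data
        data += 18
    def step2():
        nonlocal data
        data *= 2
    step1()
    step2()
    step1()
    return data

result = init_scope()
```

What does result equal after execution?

Step 1: data = 49.
Step 2: step1(): data = 49 + 18 = 67.
Step 3: step2(): data = 67 * 2 = 134.
Step 4: step1(): data = 134 + 18 = 152. result = 152

The answer is 152.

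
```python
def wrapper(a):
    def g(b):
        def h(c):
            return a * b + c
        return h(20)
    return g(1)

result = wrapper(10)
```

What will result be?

Step 1: a = 10, b = 1, c = 20.
Step 2: h() computes a * b + c = 10 * 1 + 20 = 30.
Step 3: result = 30

The answer is 30.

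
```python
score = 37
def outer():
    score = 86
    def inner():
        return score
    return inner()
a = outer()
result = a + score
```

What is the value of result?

Step 1: outer() has local score = 86. inner() reads from enclosing.
Step 2: outer() returns 86. Global score = 37 unchanged.
Step 3: result = 86 + 37 = 123

The answer is 123.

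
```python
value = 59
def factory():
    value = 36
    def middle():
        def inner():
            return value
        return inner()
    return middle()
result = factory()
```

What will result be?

Step 1: factory() defines value = 36. middle() and inner() have no local value.
Step 2: inner() checks local (none), enclosing middle() (none), enclosing factory() and finds value = 36.
Step 3: result = 36

The answer is 36.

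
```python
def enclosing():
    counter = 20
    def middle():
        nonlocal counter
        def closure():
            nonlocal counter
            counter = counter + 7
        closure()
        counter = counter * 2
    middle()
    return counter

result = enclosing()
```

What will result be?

Step 1: counter = 20.
Step 2: closure() adds 7: counter = 20 + 7 = 27.
Step 3: middle() doubles: counter = 27 * 2 = 54.
Step 4: result = 54

The answer is 54.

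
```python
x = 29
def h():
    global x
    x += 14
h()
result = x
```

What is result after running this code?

Step 1: x = 29 globally.
Step 2: h() modifies global x: x += 14 = 43.
Step 3: result = 43

The answer is 43.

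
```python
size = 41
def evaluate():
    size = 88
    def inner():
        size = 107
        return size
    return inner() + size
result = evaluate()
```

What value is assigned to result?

Step 1: evaluate() has local size = 88. inner() has local size = 107.
Step 2: inner() returns its local size = 107.
Step 3: evaluate() returns 107 + its own size (88) = 195

The answer is 195.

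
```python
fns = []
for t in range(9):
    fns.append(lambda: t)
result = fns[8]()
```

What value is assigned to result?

Step 1: The loop creates 9 lambdas, all referencing the same variable t.
Step 2: After the loop, t = 8 (final value).
Step 3: fns[8]() looks up t at call time and finds 8. This is the late binding gotcha. result = 8

The answer is 8.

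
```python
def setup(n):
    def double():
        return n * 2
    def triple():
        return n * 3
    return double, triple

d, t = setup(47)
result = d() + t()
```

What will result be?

Step 1: Both closures capture the same n = 47.
Step 2: d() = 47 * 2 = 94, t() = 47 * 3 = 141.
Step 3: result = 94 + 141 = 235

The answer is 235.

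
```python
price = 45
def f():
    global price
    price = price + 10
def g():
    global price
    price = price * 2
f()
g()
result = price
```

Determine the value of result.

Step 1: price = 45.
Step 2: f() adds 10: price = 45 + 10 = 55.
Step 3: g() doubles: price = 55 * 2 = 110.
Step 4: result = 110

The answer is 110.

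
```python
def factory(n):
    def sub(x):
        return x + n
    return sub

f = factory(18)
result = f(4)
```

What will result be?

Step 1: factory(18) creates a closure that captures n = 18.
Step 2: f(4) calls the closure with x = 4, returning 4 + 18 = 22.
Step 3: result = 22

The answer is 22.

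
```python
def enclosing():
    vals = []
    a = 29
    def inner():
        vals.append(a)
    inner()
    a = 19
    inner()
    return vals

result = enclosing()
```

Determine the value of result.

Step 1: a = 29. inner() appends current a to vals.
Step 2: First inner(): appends 29. Then a = 19.
Step 3: Second inner(): appends 19 (closure sees updated a). result = [29, 19]

The answer is [29, 19].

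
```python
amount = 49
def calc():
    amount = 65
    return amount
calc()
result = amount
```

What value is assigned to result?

Step 1: Global amount = 49.
Step 2: calc() creates local amount = 65 (shadow, not modification).
Step 3: After calc() returns, global amount is unchanged. result = 49

The answer is 49.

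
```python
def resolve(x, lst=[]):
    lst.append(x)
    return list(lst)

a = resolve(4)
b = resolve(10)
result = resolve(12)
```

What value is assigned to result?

Step 1: Default list is shared. list() creates copies for return values.
Step 2: Internal list grows: [4] -> [4, 10] -> [4, 10, 12].
Step 3: result = [4, 10, 12]

The answer is [4, 10, 12].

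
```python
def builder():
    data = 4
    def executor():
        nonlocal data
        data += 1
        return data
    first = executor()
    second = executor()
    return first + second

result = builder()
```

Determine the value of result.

Step 1: data starts at 4.
Step 2: First call: data = 4 + 1 = 5, returns 5.
Step 3: Second call: data = 5 + 1 = 6, returns 6.
Step 4: result = 5 + 6 = 11

The answer is 11.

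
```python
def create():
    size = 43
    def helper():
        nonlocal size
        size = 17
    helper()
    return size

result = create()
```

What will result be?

Step 1: create() sets size = 43.
Step 2: helper() uses nonlocal to reassign size = 17.
Step 3: result = 17

The answer is 17.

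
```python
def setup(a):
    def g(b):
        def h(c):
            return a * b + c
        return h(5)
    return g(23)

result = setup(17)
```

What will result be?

Step 1: a = 17, b = 23, c = 5.
Step 2: h() computes a * b + c = 17 * 23 + 5 = 396.
Step 3: result = 396

The answer is 396.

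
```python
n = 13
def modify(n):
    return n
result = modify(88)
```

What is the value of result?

Step 1: Global n = 13.
Step 2: modify(88) takes parameter n = 88, which shadows the global.
Step 3: result = 88

The answer is 88.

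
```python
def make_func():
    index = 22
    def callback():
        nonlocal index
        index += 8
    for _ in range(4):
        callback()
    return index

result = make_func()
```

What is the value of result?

Step 1: index = 22.
Step 2: callback() is called 4 times in a loop, each adding 8 via nonlocal.
Step 3: index = 22 + 8 * 4 = 54

The answer is 54.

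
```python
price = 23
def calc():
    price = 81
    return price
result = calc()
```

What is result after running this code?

Step 1: Global price = 23.
Step 2: calc() creates local price = 81, shadowing the global.
Step 3: Returns local price = 81. result = 81

The answer is 81.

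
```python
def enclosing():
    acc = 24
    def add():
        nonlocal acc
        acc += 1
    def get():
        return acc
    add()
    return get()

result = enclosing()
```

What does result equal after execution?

Step 1: acc = 24. add() modifies it via nonlocal, get() reads it.
Step 2: add() makes acc = 24 + 1 = 25.
Step 3: get() returns 25. result = 25

The answer is 25.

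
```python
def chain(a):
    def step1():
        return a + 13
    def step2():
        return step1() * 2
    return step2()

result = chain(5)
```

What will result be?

Step 1: chain(5) captures a = 5.
Step 2: step2() calls step1() which returns 5 + 13 = 18.
Step 3: step2() returns 18 * 2 = 36

The answer is 36.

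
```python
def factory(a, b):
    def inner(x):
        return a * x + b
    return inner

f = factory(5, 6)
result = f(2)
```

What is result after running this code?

Step 1: factory(5, 6) captures a = 5, b = 6.
Step 2: f(2) computes 5 * 2 + 6 = 16.
Step 3: result = 16

The answer is 16.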